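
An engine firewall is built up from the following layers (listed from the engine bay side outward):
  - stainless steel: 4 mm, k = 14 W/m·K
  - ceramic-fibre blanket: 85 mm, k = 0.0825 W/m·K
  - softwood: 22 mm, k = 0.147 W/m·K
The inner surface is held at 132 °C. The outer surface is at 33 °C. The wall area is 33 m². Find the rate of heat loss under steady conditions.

Series thermal resistances:
R_stainless steel = L/(kA) = 0.004/(14×33) = 8.658×10^-6 K/W
R_ceramic-fibre blanket = L/(kA) = 0.085/(0.0825×33) = 0.03122 K/W
R_softwood = L/(kA) = 0.022/(0.147×33) = 0.004535 K/W
R_total = 0.03577 K/W
Q = ΔT / R_total = 99 / 0.03577

Q ≈ 2770 W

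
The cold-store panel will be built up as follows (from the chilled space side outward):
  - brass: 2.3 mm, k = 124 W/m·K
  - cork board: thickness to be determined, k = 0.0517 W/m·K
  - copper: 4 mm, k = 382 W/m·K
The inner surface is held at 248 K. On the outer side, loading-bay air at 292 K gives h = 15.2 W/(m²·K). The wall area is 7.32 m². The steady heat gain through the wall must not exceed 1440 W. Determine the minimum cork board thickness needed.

Series thermal resistances:
R_brass = L/(kA) = 0.0023/(124×7.32) = 2.534×10^-6 K/W
R_copper = L/(kA) = 0.004/(382×7.32) = 1.43×10^-6 K/W
R_outer film = 1/(h_o·A) = 1/(15.2×7.32) = 0.008988 K/W
Sum of the known resistances R_other = 0.008992 K/W
Required total resistance R_tot = ΔT/Q_allow = 44/1440 = 0.03056 K/W
R_cork board = R_tot − R_other = 0.02156 K/W
L = R·k·A = 0.02156×0.0517×7.32

L ≈ 8.16 mm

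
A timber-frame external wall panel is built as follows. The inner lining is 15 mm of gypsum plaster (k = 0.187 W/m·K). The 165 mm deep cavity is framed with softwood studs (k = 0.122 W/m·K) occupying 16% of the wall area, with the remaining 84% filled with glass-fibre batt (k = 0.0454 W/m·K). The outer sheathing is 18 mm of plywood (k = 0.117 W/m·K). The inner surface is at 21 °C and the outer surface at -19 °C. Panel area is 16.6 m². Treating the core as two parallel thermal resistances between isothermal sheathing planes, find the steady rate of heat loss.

Q ≈ 214 W

Sheathing layers in series; stud and cavity paths in parallel between them.
R_inner = 0.015/(0.187×16.6) = 0.004832 K/W
R_stud  = 0.165/(0.122×0.16×16.6) = 0.5092 K/W
R_cav   = 0.165/(0.0454×0.84×16.6) = 0.2606 K/W
1/R_core = 1/R_stud + 1/R_cav → R_core = 0.1724 K/W
R_outer = 0.018/(0.117×16.6) = 0.009268 K/W
R_total = 0.1865 K/W
Q = ΔT/R_total = 40/0.1865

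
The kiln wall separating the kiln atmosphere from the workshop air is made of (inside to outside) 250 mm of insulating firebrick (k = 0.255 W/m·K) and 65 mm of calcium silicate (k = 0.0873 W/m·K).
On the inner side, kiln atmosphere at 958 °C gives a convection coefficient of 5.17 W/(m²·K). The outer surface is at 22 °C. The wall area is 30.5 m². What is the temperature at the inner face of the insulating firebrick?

T ≈ 864 °C

Series thermal resistances:
R_inner film = 1/(h_i·A) = 1/(5.17×30.5) = 0.006342 K/W
R_insulating firebrick = L/(kA) = 0.25/(0.255×30.5) = 0.03214 K/W
R_calcium silicate = L/(kA) = 0.065/(0.0873×30.5) = 0.02441 K/W
R_total = 0.0629 K/W;  Q = ΔT/R_total = 936/0.0629 = 14880 W
T_interface = T_inner − Q·ΣR(inner→interface) = 958 − 14900×0.006342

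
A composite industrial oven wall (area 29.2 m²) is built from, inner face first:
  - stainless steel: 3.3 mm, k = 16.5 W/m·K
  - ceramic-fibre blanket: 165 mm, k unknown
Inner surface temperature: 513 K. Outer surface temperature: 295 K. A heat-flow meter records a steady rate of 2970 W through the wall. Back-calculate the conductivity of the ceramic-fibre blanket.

Thermal resistances in series:
R_stainless steel = L/(kA) = 0.0033/(16.5×29.2) = 6.849×10^-6 K/W
Sum of known resistances R_other = 6.849×10^-6 K/W
Total R = ΔT/Q = 218/2970 = 0.0734 K/W
R_ceramic-fibre blanket = R_total − R_other = 0.07339 K/W
k = L/(R·A) = 0.165/(0.07339×29.2)

k ≈ 0.077 W/(m·K)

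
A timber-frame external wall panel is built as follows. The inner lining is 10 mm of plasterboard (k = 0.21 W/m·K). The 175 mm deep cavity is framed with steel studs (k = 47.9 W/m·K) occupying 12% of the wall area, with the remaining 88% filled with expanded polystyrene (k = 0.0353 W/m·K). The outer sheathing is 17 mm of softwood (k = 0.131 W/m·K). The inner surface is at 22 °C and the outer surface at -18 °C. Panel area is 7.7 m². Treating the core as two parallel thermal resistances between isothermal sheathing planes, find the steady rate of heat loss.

Sheathing layers in series; stud and cavity paths in parallel between them.
R_inner = 0.01/(0.21×7.7) = 0.006184 K/W
R_stud  = 0.175/(47.9×0.12×7.7) = 0.003954 K/W
R_cav   = 0.175/(0.0353×0.88×7.7) = 0.7316 K/W
1/R_core = 1/R_stud + 1/R_cav → R_core = 0.003933 K/W
R_outer = 0.017/(0.131×7.7) = 0.01685 K/W
R_total = 0.02697 K/W
Q = ΔT/R_total = 40/0.02697

Q ≈ 1480 W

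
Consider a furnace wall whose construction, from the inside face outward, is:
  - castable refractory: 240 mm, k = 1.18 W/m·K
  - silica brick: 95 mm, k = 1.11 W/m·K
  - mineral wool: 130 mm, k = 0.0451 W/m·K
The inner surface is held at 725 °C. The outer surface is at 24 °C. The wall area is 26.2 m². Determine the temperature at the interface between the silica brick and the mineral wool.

Using the resistance-network approach (series):
R_castable refractory = L/(kA) = 0.24/(1.18×26.2) = 0.007763 K/W
R_silica brick = L/(kA) = 0.095/(1.11×26.2) = 0.003267 K/W
R_mineral wool = L/(kA) = 0.13/(0.0451×26.2) = 0.11 K/W
R_total = 0.121 K/W;  Q = ΔT/R_total = 701/0.121 = 5791 W
T_interface = T_inner − Q·ΣR(inner→interface) = 725 − 5790×0.01103

T ≈ 661 °C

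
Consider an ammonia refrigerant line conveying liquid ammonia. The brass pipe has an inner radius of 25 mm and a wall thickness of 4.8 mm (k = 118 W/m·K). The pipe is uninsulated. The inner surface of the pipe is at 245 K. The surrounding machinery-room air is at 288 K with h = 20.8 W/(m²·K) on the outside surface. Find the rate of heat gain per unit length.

Cylindrical conduction, so R = ln(r₂/r₁)/(2πkL) per layer, in series:
R_brass pipe wall = ln(29.8/25)/(2π×118×1) = 2.369×10^-4 K/W
R_outer film = 1/(h_o·2πr_oL) = 1/(20.8×2π×0.0298×1) = 0.2568 K/W
R_total = 0.257 K/W
Q = ΔT/R_total = 43/0.257

q′ ≈ 167 W/m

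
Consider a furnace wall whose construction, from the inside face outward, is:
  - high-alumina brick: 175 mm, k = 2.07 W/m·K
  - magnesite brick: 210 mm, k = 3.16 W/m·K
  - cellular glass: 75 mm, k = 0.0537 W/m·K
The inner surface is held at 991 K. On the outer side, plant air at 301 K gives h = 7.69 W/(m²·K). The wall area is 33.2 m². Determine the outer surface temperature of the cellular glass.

T ≈ 354 K

Treating each layer as a thermal resistance in series:
R_high-alumina brick = L/(kA) = 0.175/(2.07×33.2) = 0.002546 K/W
R_magnesite brick = L/(kA) = 0.21/(3.16×33.2) = 0.002002 K/W
R_cellular glass = L/(kA) = 0.075/(0.0537×33.2) = 0.04207 K/W
R_outer film = 1/(h_o·A) = 1/(7.69×33.2) = 0.003917 K/W
R_total = 0.05053 K/W;  Q = ΔT/R_total = 690/0.05053 = 13650 W
T_interface = T_inner − Q·ΣR(inner→interface) = 991 − 13700×0.04662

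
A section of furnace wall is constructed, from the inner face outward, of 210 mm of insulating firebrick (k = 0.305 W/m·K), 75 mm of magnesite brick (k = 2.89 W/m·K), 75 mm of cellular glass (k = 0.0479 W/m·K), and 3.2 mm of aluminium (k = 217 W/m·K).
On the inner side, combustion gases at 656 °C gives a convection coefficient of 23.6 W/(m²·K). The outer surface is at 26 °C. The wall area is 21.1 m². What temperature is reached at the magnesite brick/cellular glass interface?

Series thermal resistances:
R_inner film = 1/(h_i·A) = 1/(23.6×21.1) = 0.002008 K/W
R_insulating firebrick = L/(kA) = 0.21/(0.305×21.1) = 0.03263 K/W
R_magnesite brick = L/(kA) = 0.075/(2.89×21.1) = 0.00123 K/W
R_cellular glass = L/(kA) = 0.075/(0.0479×21.1) = 0.07421 K/W
R_aluminium = L/(kA) = 0.0032/(217×21.1) = 6.989×10^-7 K/W
R_total = 0.1101 K/W;  Q = ΔT/R_total = 630/0.1101 = 5723 W
T_interface = T_inner − Q·ΣR(inner→interface) = 656 − 5720×0.03587

T ≈ 451 °C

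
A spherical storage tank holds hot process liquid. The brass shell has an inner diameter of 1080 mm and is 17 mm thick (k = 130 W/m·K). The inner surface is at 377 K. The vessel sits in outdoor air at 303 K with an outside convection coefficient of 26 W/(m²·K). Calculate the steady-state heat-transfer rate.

Each spherical layer contributes R = (1/r_i − 1/r_o)/(4πk):
R_brass shell = (1/0.54 − 1/0.557)/(4π×130) = 3.46×10^-5 K/W
R_outer film = 1/(h·4πr_o²) = 1/(26×4π×0.557²) = 0.009865 K/W
R_total = 0.0099 K/W
Q = ΔT/R_total = 74/0.0099

Q ≈ 7470 W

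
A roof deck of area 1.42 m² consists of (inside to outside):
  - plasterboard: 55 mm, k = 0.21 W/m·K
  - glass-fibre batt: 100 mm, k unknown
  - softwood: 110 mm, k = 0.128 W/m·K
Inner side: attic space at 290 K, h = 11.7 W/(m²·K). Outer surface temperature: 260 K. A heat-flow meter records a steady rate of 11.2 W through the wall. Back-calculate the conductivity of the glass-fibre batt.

k ≈ 0.0385 W/(m·K)

Series thermal resistances:
R_inner film = 1/(h_i·A) = 1/(11.7×1.42) = 0.06019 K/W
R_plasterboard = L/(kA) = 0.055/(0.21×1.42) = 0.1844 K/W
R_softwood = L/(kA) = 0.11/(0.128×1.42) = 0.6052 K/W
Sum of known resistances R_other = 0.8498 K/W
Total R = ΔT/Q = 30/11.2 = 2.679 K/W
R_glass-fibre batt = R_total − R_other = 1.829 K/W
k = L/(R·A) = 0.1/(1.829×1.42)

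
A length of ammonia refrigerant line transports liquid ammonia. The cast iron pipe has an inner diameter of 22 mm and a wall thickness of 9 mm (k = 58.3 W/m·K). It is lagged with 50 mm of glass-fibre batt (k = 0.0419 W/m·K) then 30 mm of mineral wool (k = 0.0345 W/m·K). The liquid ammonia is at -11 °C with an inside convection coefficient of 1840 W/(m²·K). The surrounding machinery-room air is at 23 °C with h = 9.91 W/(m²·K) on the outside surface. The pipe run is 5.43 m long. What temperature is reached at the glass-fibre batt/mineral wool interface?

T ≈ 13.7 °C

Per-layer cylindrical resistances, series-summed:
R_inner film = 1/(h_i·2πr₁L) = 1/(1840×2π×0.011×5.43) = 0.001448 K/W
R_cast iron pipe wall = ln(20/11)/(2π×58.3×5.43) = 3.006×10^-4 K/W
R_glass-fibre batt = ln(70/20)/(2π×0.0419×5.43) = 0.8763 K/W
R_mineral wool = ln(100/70)/(2π×0.0345×5.43) = 0.303 K/W
R_outer film = 1/(h_o·2πr_oL) = 1/(9.91×2π×0.1×5.43) = 0.02958 K/W
R_total = 1.211 K/W
Q = ΔT/R_total = 34/1.211
Q = 28.1 W
T_interface = T_inner + Q·ΣR(inner→interface) = -11 + 28.1×0.8781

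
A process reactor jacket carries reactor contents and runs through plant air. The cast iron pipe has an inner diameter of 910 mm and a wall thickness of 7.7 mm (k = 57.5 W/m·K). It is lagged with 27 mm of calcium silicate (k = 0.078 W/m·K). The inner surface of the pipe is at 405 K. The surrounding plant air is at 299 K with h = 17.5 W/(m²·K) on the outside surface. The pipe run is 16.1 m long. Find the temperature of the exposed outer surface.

Per-layer cylindrical resistances, series-summed:
R_cast iron pipe wall = ln(462.7/455)/(2π×57.5×16.1) = 2.885×10^-6 K/W
R_calcium silicate = ln(489.7/462.7)/(2π×0.078×16.1) = 0.007188 K/W
R_outer film = 1/(h_o·2πr_oL) = 1/(17.5×2π×0.4897×16.1) = 0.001154 K/W
R_total = 0.008344 K/W
Q = ΔT/R_total = 106/0.008344
Q = 12700 W
T_interface = T_inner − Q·ΣR(inner→interface) = 405 − 12700×0.007191

T ≈ 314 K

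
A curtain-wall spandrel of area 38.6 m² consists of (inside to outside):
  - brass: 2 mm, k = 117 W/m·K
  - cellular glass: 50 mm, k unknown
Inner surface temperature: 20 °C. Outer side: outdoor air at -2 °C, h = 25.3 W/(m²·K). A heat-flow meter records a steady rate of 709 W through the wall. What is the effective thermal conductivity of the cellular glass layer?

k ≈ 0.0432 W/(m·K)

Thermal resistances in series:
R_brass = L/(kA) = 0.002/(117×38.6) = 4.429×10^-7 K/W
R_outer film = 1/(h_o·A) = 1/(25.3×38.6) = 0.001024 K/W
Sum of known resistances R_other = 0.001024 K/W
Total R = ΔT/Q = 22/709 = 0.03103 K/W
R_cellular glass = R_total − R_other = 0.03001 K/W
k = L/(R·A) = 0.05/(0.03001×38.6)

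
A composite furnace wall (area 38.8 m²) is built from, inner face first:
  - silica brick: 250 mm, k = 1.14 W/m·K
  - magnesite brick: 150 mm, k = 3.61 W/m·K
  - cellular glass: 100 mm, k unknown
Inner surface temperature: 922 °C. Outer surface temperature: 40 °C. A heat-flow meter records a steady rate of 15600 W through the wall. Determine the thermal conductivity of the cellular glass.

Model the wall as resistances in series:
R_silica brick = L/(kA) = 0.25/(1.14×38.8) = 0.005652 K/W
R_magnesite brick = L/(kA) = 0.15/(3.61×38.8) = 0.001071 K/W
Sum of known resistances R_other = 0.006723 K/W
Total R = ΔT/Q = 882/15600 = 0.05654 K/W
R_cellular glass = R_total − R_other = 0.04982 K/W
k = L/(R·A) = 0.1/(0.04982×38.8)

k ≈ 0.0517 W/(m·K)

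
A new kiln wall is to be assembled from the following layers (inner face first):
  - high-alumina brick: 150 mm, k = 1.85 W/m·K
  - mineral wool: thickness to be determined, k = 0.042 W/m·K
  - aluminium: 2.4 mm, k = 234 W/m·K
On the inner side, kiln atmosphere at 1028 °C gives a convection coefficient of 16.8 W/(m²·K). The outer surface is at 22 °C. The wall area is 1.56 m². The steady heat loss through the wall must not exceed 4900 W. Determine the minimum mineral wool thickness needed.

L ≈ 7.55 mm

Model the wall as resistances in series:
R_inner film = 1/(h_i·A) = 1/(16.8×1.56) = 0.03816 K/W
R_high-alumina brick = L/(kA) = 0.15/(1.85×1.56) = 0.05198 K/W
R_aluminium = L/(kA) = 0.0024/(234×1.56) = 6.575×10^-6 K/W
Sum of the known resistances R_other = 0.09014 K/W
Required total resistance R_tot = ΔT/Q_allow = 1006/4900 = 0.2053 K/W
R_mineral wool = R_tot − R_other = 0.1152 K/W
L = R·k·A = 0.1152×0.042×1.56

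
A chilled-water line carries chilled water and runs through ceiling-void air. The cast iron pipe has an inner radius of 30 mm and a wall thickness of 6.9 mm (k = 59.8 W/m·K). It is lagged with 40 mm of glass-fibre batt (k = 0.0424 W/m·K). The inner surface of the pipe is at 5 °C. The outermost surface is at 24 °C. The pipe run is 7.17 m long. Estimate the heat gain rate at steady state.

Per-layer cylindrical resistances, series-summed:
R_cast iron pipe wall = ln(36.9/30)/(2π×59.8×7.17) = 7.684×10^-5 K/W
R_glass-fibre batt = ln(76.9/36.9)/(2π×0.0424×7.17) = 0.3844 K/W
R_total = 0.3845 K/W
Q = ΔT/R_total = 19/0.3845

Q ≈ 49.4 W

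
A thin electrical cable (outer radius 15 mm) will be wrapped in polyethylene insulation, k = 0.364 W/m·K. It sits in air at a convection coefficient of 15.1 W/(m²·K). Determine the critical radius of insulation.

r_cr ≈ 24.1 mm

For a cylinder r_cr = k/h = 0.364/15.1
r_cr = 24.1 mm; since the bare radius (15 mm) is below r_cr, adding a thin layer of insulation will *increase* heat loss.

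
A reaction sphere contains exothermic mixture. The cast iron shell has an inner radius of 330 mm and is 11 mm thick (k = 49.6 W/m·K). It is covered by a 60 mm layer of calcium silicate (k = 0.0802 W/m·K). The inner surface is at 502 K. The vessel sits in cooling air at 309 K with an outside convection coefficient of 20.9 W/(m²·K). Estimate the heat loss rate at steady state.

Q ≈ 420 W

Each spherical layer contributes R = (1/r_i − 1/r_o)/(4πk):
R_cast iron shell = (1/0.33 − 1/0.341)/(4π×49.6) = 1.568×10^-4 K/W
R_calcium silicate = (1/0.341 − 1/0.401)/(4π×0.0802) = 0.4354 K/W
R_outer film = 1/(h·4πr_o²) = 1/(20.9×4π×0.401²) = 0.02368 K/W
R_total = 0.4592 K/W
Q = ΔT/R_total = 193/0.4592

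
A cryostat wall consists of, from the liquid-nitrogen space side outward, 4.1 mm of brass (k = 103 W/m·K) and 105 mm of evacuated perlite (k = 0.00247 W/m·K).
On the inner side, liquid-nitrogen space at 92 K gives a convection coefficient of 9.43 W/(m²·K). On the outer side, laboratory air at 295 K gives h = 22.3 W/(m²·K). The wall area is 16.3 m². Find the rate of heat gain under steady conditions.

Q ≈ 77.6 W

Series thermal resistances:
R_inner film = 1/(h_i·A) = 1/(9.43×16.3) = 0.006506 K/W
R_brass = L/(kA) = 0.0041/(103×16.3) = 2.442×10^-6 K/W
R_evacuated perlite = L/(kA) = 0.105/(0.00247×16.3) = 2.608 K/W
R_outer film = 1/(h_o·A) = 1/(22.3×16.3) = 0.002751 K/W
R_total = 2.617 K/W
Q = ΔT / R_total = 203 / 2.617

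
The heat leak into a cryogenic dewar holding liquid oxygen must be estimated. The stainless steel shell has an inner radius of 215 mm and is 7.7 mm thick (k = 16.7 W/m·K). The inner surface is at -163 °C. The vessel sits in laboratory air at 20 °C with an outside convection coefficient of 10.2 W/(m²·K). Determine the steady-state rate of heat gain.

Each spherical layer contributes R = (1/r_i − 1/r_o)/(4πk):
R_stainless steel shell = (1/0.215 − 1/0.2227)/(4π×16.7) = 7.663×10^-4 K/W
R_outer film = 1/(h·4πr_o²) = 1/(10.2×4π×0.2227²) = 0.1573 K/W
R_total = 0.1581 K/W
Q = ΔT/R_total = 183/0.1581

Q ≈ 1160 W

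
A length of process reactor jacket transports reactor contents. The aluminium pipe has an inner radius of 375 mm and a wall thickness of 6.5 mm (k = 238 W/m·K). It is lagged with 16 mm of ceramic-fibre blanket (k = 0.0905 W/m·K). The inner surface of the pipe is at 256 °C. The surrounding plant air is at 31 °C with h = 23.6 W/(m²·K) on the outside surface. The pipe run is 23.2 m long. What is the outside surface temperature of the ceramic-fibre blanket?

T ≈ 73.8 °C

Radial resistances (cylindrical: R_cond = ln(r_o/r_i)/(2πkL), R_conv = 1/(h·2πrL)):
R_aluminium pipe wall = ln(381.5/375)/(2π×238×23.2) = 4.953×10^-7 K/W
R_ceramic-fibre blanket = ln(397.5/381.5)/(2π×0.0905×23.2) = 0.003114 K/W
R_outer film = 1/(h_o·2πr_oL) = 1/(23.6×2π×0.3975×23.2) = 7.313×10^-4 K/W
R_total = 0.003846 K/W
Q = ΔT/R_total = 225/0.003846
Q = 58500 W
T_interface = T_inner − Q·ΣR(inner→interface) = 256 − 58500×0.003115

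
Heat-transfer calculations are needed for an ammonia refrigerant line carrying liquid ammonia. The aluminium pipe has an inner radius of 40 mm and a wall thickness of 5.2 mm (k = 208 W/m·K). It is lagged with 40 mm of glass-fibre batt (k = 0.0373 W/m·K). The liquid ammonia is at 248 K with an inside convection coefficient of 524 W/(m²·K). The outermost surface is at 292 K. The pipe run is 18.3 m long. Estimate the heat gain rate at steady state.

Radial resistances (cylindrical: R_cond = ln(r_o/r_i)/(2πkL), R_conv = 1/(h·2πrL)):
R_inner film = 1/(h_i·2πr₁L) = 1/(524×2π×0.04×18.3) = 4.149×10^-4 K/W
R_aluminium pipe wall = ln(45.2/40)/(2π×208×18.3) = 5.11×10^-6 K/W
R_glass-fibre batt = ln(85.2/45.2)/(2π×0.0373×18.3) = 0.1478 K/W
R_total = 0.1482 K/W
Q = ΔT/R_total = 44/0.1482

Q ≈ 297 W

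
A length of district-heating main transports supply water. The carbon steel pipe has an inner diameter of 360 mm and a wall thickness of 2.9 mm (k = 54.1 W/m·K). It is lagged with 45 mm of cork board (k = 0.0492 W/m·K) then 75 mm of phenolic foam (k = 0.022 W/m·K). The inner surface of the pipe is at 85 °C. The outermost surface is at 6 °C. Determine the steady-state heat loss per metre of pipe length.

For a radial system each layer contributes R = ln(r_out/r_in)/(2πkL); films add R = 1/(hA).
R_carbon steel pipe wall = ln(182.9/180)/(2π×54.1×1) = 4.702×10^-5 K/W
R_cork board = ln(227.9/182.9)/(2π×0.0492×1) = 0.7116 K/W
R_phenolic foam = ln(302.9/227.9)/(2π×0.022×1) = 2.058 K/W
R_total = 2.77 K/W
Q = ΔT/R_total = 79/2.77

q′ ≈ 28.5 W/m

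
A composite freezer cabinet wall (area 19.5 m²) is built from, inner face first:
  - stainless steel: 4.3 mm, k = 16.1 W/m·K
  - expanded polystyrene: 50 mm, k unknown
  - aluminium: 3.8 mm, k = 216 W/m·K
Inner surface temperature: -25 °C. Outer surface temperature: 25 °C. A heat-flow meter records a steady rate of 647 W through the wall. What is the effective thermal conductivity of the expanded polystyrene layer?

k ≈ 0.0332 W/(m·K)

Series thermal resistances:
R_stainless steel = L/(kA) = 0.0043/(16.1×19.5) = 1.37×10^-5 K/W
R_aluminium = L/(kA) = 0.0038/(216×19.5) = 9.022×10^-7 K/W
Sum of known resistances R_other = 1.46×10^-5 K/W
Total R = ΔT/Q = 50/647 = 0.07728 K/W
R_expanded polystyrene = R_total − R_other = 0.07727 K/W
k = L/(R·A) = 0.05/(0.07727×19.5)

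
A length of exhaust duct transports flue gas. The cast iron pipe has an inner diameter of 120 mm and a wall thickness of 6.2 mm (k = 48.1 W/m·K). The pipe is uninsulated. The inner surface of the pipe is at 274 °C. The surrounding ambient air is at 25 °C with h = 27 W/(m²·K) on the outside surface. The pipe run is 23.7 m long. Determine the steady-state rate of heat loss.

Q ≈ 66000 W

For a radial system each layer contributes R = ln(r_out/r_in)/(2πkL); films add R = 1/(hA).
R_cast iron pipe wall = ln(66.2/60)/(2π×48.1×23.7) = 1.373×10^-5 K/W
R_outer film = 1/(h_o·2πr_oL) = 1/(27×2π×0.0662×23.7) = 0.003757 K/W
R_total = 0.003771 K/W
Q = ΔT/R_total = 249/0.003771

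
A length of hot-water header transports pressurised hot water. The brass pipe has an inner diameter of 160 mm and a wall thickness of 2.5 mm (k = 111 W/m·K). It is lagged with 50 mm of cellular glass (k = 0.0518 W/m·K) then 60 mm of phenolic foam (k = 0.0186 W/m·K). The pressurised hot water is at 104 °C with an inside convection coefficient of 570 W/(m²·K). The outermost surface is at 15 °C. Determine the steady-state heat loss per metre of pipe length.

q′ ≈ 19.1 W/m

For a radial system each layer contributes R = ln(r_out/r_in)/(2πkL); films add R = 1/(hA).
R_inner film = 1/(h_i·2πr₁L) = 1/(570×2π×0.08×1) = 0.00349 K/W
R_brass pipe wall = ln(82.5/80)/(2π×111×1) = 4.412×10^-5 K/W
R_cellular glass = ln(132.5/82.5)/(2π×0.0518×1) = 1.456 K/W
R_phenolic foam = ln(192.5/132.5)/(2π×0.0186×1) = 3.196 K/W
R_total = 4.655 K/W
Q = ΔT/R_total = 89/4.655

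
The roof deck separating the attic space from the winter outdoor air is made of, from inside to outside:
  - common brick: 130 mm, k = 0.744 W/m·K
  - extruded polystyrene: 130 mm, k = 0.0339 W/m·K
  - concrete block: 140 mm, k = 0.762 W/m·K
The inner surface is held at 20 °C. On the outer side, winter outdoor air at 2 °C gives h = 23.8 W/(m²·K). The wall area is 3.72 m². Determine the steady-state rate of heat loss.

Thermal resistances in series:
R_common brick = L/(kA) = 0.13/(0.744×3.72) = 0.04697 K/W
R_extruded polystyrene = L/(kA) = 0.13/(0.0339×3.72) = 1.031 K/W
R_concrete block = L/(kA) = 0.14/(0.762×3.72) = 0.04939 K/W
R_outer film = 1/(h_o·A) = 1/(23.8×3.72) = 0.01129 K/W
R_total = 1.139 K/W
Q = ΔT / R_total = 18 / 1.139

Q ≈ 15.8 W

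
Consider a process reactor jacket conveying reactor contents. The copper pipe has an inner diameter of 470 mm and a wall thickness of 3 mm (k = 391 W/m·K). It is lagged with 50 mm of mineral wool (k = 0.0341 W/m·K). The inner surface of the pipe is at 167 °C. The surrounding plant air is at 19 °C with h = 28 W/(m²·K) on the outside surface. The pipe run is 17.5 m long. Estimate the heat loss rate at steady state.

Q ≈ 2850 W

For a radial system each layer contributes R = ln(r_out/r_in)/(2πkL); films add R = 1/(hA).
R_copper pipe wall = ln(238/235)/(2π×391×17.5) = 2.951×10^-7 K/W
R_mineral wool = ln(288/238)/(2π×0.0341×17.5) = 0.05086 K/W
R_outer film = 1/(h_o·2πr_oL) = 1/(28×2π×0.288×17.5) = 0.001128 K/W
R_total = 0.05199 K/W
Q = ΔT/R_total = 148/0.05199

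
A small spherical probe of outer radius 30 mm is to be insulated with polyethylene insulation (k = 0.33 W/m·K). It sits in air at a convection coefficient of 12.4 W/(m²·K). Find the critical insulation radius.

r_cr ≈ 53.2 mm

For a sphere r_cr = 2k/h = 2×0.33/12.4
r_cr = 53.2 mm; since the bare radius (30 mm) is below r_cr, adding a thin layer of insulation will *increase* heat loss.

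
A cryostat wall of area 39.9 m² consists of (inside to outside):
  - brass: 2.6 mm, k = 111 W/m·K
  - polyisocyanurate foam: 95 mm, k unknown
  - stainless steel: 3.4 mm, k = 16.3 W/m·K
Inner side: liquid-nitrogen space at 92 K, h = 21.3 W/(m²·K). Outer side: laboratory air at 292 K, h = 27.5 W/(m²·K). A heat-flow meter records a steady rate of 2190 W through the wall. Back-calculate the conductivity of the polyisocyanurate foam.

k ≈ 0.0267 W/(m·K)

Model the wall as resistances in series:
R_inner film = 1/(h_i·A) = 1/(21.3×39.9) = 0.001177 K/W
R_brass = L/(kA) = 0.0026/(111×39.9) = 5.871×10^-7 K/W
R_stainless steel = L/(kA) = 0.0034/(16.3×39.9) = 5.228×10^-6 K/W
R_outer film = 1/(h_o·A) = 1/(27.5×39.9) = 9.114×10^-4 K/W
Sum of known resistances R_other = 0.002094 K/W
Total R = ΔT/Q = 200/2190 = 0.09132 K/W
R_polyisocyanurate foam = R_total − R_other = 0.08923 K/W
k = L/(R·A) = 0.095/(0.08923×39.9)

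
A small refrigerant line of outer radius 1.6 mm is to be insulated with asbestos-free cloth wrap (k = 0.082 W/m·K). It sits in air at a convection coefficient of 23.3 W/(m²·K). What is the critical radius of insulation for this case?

For a cylinder r_cr = k/h = 0.082/23.3
r_cr = 3.52 mm; since the bare radius (1.6 mm) is below r_cr, adding a thin layer of insulation will *increase* heat loss.

r_cr ≈ 3.52 mm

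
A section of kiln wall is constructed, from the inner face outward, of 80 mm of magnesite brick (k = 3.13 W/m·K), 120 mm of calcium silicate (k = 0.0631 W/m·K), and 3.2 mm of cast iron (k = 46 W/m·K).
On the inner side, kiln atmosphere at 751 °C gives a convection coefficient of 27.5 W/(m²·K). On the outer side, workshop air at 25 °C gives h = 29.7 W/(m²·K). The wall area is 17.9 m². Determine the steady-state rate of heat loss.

Series thermal resistances:
R_inner film = 1/(h_i·A) = 1/(27.5×17.9) = 0.002031 K/W
R_magnesite brick = L/(kA) = 0.08/(3.13×17.9) = 0.001428 K/W
R_calcium silicate = L/(kA) = 0.12/(0.0631×17.9) = 0.1062 K/W
R_cast iron = L/(kA) = 0.0032/(46×17.9) = 3.886×10^-6 K/W
R_outer film = 1/(h_o·A) = 1/(29.7×17.9) = 0.001881 K/W
R_total = 0.1116 K/W
Q = ΔT / R_total = 726 / 0.1116

Q ≈ 6510 W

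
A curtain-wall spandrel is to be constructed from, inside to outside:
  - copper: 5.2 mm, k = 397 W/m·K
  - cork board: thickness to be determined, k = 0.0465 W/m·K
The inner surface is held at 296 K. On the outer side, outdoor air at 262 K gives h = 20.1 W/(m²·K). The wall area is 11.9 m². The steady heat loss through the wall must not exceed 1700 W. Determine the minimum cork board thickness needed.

Treating each layer as a thermal resistance in series:
R_copper = L/(kA) = 0.0052/(397×11.9) = 1.101×10^-6 K/W
R_outer film = 1/(h_o·A) = 1/(20.1×11.9) = 0.004181 K/W
Sum of the known resistances R_other = 0.004182 K/W
Required total resistance R_tot = ΔT/Q_allow = 34/1700 = 0.02 K/W
R_cork board = R_tot − R_other = 0.01582 K/W
L = R·k·A = 0.01582×0.0465×11.9

L ≈ 8.75 mm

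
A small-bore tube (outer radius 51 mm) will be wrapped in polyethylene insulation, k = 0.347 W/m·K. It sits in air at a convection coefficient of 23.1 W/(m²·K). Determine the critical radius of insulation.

r_cr ≈ 15 mm

For a cylinder r_cr = k/h = 0.347/23.1
r_cr = 15 mm; since the bare radius (51 mm) is above r_cr, any added insulation will reduce heat loss.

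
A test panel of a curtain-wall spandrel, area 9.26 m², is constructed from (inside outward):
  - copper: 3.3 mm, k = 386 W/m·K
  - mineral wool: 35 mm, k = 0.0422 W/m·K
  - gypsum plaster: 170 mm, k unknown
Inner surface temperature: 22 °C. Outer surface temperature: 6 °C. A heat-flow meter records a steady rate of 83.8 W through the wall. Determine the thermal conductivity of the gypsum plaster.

Using the resistance-network approach (series):
R_copper = L/(kA) = 0.0033/(386×9.26) = 9.232×10^-7 K/W
R_mineral wool = L/(kA) = 0.035/(0.0422×9.26) = 0.08957 K/W
Sum of known resistances R_other = 0.08957 K/W
Total R = ΔT/Q = 16/83.8 = 0.1909 K/W
R_gypsum plaster = R_total − R_other = 0.1014 K/W
k = L/(R·A) = 0.17/(0.1014×9.26)

k ≈ 0.181 W/(m·K)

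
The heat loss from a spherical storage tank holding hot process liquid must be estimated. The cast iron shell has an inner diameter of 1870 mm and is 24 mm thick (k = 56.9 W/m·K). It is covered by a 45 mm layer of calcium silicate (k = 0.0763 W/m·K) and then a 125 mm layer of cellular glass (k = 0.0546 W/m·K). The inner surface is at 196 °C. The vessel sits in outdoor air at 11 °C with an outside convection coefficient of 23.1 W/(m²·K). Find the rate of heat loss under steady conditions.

Each spherical layer contributes R = (1/r_i − 1/r_o)/(4πk):
R_cast iron shell = (1/0.935 − 1/0.959)/(4π×56.9) = 3.743×10^-5 K/W
R_calcium silicate = (1/0.959 − 1/1.004)/(4π×0.0763) = 0.04874 K/W
R_cellular glass = (1/1.004 − 1/1.129)/(4π×0.0546) = 0.1607 K/W
R_outer film = 1/(h·4πr_o²) = 1/(23.1×4π×1.129²) = 0.002703 K/W
R_total = 0.2122 K/W
Q = ΔT/R_total = 185/0.2122

Q ≈ 872 W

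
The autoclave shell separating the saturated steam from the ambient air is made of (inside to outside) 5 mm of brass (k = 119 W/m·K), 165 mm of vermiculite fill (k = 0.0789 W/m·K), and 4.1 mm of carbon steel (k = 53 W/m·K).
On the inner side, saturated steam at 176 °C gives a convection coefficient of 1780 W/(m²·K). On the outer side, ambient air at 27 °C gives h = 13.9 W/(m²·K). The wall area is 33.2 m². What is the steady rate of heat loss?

Treating each layer as a thermal resistance in series:
R_inner film = 1/(h_i·A) = 1/(1780×33.2) = 1.692×10^-5 K/W
R_brass = L/(kA) = 0.005/(119×33.2) = 1.266×10^-6 K/W
R_vermiculite fill = L/(kA) = 0.165/(0.0789×33.2) = 0.06299 K/W
R_carbon steel = L/(kA) = 0.0041/(53×33.2) = 2.33×10^-6 K/W
R_outer film = 1/(h_o·A) = 1/(13.9×33.2) = 0.002167 K/W
R_total = 0.06518 K/W
Q = ΔT / R_total = 149 / 0.06518

Q ≈ 2290 W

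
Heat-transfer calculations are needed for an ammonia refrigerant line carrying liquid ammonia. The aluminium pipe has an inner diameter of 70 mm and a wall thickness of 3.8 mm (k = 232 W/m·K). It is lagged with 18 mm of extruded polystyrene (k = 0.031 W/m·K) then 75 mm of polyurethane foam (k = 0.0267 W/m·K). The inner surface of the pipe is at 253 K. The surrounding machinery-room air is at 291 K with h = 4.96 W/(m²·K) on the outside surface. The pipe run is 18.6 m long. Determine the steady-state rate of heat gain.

Q ≈ 97.9 W

Cylindrical conduction, so R = ln(r₂/r₁)/(2πkL) per layer, in series:
R_aluminium pipe wall = ln(38.8/35)/(2π×232×18.6) = 3.802×10^-6 K/W
R_extruded polystyrene = ln(56.8/38.8)/(2π×0.031×18.6) = 0.1052 K/W
R_polyurethane foam = ln(131.8/56.8)/(2π×0.0267×18.6) = 0.2698 K/W
R_outer film = 1/(h_o·2πr_oL) = 1/(4.96×2π×0.1318×18.6) = 0.01309 K/W
R_total = 0.3881 K/W
Q = ΔT/R_total = 38/0.3881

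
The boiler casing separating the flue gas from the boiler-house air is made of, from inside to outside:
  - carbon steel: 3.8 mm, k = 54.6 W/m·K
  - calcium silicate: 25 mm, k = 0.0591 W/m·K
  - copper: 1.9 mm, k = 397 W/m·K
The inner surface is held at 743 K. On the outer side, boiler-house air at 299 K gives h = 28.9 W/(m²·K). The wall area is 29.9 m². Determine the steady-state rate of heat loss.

Q ≈ 29000 W

Model the wall as resistances in series:
R_carbon steel = L/(kA) = 0.0038/(54.6×29.9) = 2.328×10^-6 K/W
R_calcium silicate = L/(kA) = 0.025/(0.0591×29.9) = 0.01415 K/W
R_copper = L/(kA) = 0.0019/(397×29.9) = 1.601×10^-7 K/W
R_outer film = 1/(h_o·A) = 1/(28.9×29.9) = 0.001157 K/W
R_total = 0.01531 K/W
Q = ΔT / R_total = 444 / 0.01531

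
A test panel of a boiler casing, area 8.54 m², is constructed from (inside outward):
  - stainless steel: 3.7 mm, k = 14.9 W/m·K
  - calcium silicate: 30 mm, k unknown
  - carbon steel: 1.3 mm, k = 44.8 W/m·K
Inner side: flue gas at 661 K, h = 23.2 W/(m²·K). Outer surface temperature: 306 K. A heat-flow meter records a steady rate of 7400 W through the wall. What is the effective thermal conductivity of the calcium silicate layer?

Thermal resistances in series:
R_inner film = 1/(h_i·A) = 1/(23.2×8.54) = 0.005047 K/W
R_stainless steel = L/(kA) = 0.0037/(14.9×8.54) = 2.908×10^-5 K/W
R_carbon steel = L/(kA) = 0.0013/(44.8×8.54) = 3.398×10^-6 K/W
Sum of known resistances R_other = 0.00508 K/W
Total R = ΔT/Q = 355/7400 = 0.04797 K/W
R_calcium silicate = R_total − R_other = 0.04289 K/W
k = L/(R·A) = 0.03/(0.04289×8.54)

k ≈ 0.0819 W/(m·K)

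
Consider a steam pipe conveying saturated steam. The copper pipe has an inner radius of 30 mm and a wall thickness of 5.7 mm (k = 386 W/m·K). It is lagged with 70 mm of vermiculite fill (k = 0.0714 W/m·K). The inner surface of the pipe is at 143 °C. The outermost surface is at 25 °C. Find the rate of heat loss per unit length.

For a radial system each layer contributes R = ln(r_out/r_in)/(2πkL); films add R = 1/(hA).
R_copper pipe wall = ln(35.7/30)/(2π×386×1) = 7.172×10^-5 K/W
R_vermiculite fill = ln(105.7/35.7)/(2π×0.0714×1) = 2.42 K/W
R_total = 2.42 K/W
Q = ΔT/R_total = 118/2.42

q′ ≈ 48.8 W/m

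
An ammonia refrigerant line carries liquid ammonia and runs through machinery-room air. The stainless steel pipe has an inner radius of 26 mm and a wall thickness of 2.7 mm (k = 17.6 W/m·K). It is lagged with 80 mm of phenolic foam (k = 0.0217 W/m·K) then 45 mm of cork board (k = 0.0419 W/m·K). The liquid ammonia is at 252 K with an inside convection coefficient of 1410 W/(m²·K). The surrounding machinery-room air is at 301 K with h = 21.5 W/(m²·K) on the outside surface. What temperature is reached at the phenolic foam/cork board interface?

T ≈ 295 K

For a radial system each layer contributes R = ln(r_out/r_in)/(2πkL); films add R = 1/(hA).
R_inner film = 1/(h_i·2πr₁L) = 1/(1410×2π×0.026×1) = 0.004341 K/W
R_stainless steel pipe wall = ln(28.7/26)/(2π×17.6×1) = 8.934×10^-4 K/W
R_phenolic foam = ln(108.7/28.7)/(2π×0.0217×1) = 9.767 K/W
R_cork board = ln(153.7/108.7)/(2π×0.0419×1) = 1.316 K/W
R_outer film = 1/(h_o·2πr_oL) = 1/(21.5×2π×0.1537×1) = 0.04816 K/W
R_total = 11.14 K/W
Q = ΔT/R_total = 49/11.14
Q = 4.4 W/m
T_interface = T_inner + Q·ΣR(inner→interface) = 252 + 4.4×9.772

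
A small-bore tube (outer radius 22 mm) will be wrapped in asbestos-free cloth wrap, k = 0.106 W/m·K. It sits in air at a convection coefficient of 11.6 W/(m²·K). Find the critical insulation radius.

For a cylinder r_cr = k/h = 0.106/11.6
r_cr = 9.14 mm; since the bare radius (22 mm) is above r_cr, any added insulation will reduce heat loss.

r_cr ≈ 9.14 mm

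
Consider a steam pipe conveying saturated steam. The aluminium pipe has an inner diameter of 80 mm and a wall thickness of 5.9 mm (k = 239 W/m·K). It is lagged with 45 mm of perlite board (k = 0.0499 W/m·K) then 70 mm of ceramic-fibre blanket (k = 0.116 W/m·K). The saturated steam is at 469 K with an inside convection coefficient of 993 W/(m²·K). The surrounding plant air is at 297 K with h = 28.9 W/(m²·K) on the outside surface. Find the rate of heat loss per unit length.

Cylindrical conduction, so R = ln(r₂/r₁)/(2πkL) per layer, in series:
R_inner film = 1/(h_i·2πr₁L) = 1/(993×2π×0.04×1) = 0.004007 K/W
R_aluminium pipe wall = ln(45.9/40)/(2π×239×1) = 9.162×10^-5 K/W
R_perlite board = ln(90.9/45.9)/(2π×0.0499×1) = 2.179 K/W
R_ceramic-fibre blanket = ln(160.9/90.9)/(2π×0.116×1) = 0.7835 K/W
R_outer film = 1/(h_o·2πr_oL) = 1/(28.9×2π×0.1609×1) = 0.03423 K/W
R_total = 3.001 K/W
Q = ΔT/R_total = 172/3.001

q′ ≈ 57.3 W/m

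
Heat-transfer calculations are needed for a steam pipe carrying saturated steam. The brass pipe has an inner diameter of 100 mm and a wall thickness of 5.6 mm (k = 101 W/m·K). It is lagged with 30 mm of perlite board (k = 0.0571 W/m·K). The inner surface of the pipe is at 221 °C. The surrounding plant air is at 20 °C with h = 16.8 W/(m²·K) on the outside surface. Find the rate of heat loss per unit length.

Radial resistances (cylindrical: R_cond = ln(r_o/r_i)/(2πkL), R_conv = 1/(h·2πrL)):
R_brass pipe wall = ln(55.6/50)/(2π×101×1) = 1.673×10^-4 K/W
R_perlite board = ln(85.6/55.6)/(2π×0.0571×1) = 1.203 K/W
R_outer film = 1/(h_o·2πr_oL) = 1/(16.8×2π×0.0856×1) = 0.1107 K/W
R_total = 1.314 K/W
Q = ΔT/R_total = 201/1.314

q′ ≈ 153 W/m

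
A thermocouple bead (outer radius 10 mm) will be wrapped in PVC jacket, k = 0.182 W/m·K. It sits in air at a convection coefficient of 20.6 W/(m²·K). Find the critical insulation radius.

r_cr ≈ 17.7 mm

For a sphere r_cr = 2k/h = 2×0.182/20.6
r_cr = 17.7 mm; since the bare radius (10 mm) is below r_cr, adding a thin layer of insulation will *increase* heat loss.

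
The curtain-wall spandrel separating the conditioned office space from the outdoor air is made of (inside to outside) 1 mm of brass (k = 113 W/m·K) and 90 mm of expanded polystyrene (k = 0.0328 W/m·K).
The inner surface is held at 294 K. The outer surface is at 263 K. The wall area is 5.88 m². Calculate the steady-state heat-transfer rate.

Series thermal resistances:
R_brass = L/(kA) = 0.001/(113×5.88) = 1.505×10^-6 K/W
R_expanded polystyrene = L/(kA) = 0.09/(0.0328×5.88) = 0.4667 K/W
R_total = 0.4667 K/W
Q = ΔT / R_total = 31 / 0.4667

Q ≈ 66.4 W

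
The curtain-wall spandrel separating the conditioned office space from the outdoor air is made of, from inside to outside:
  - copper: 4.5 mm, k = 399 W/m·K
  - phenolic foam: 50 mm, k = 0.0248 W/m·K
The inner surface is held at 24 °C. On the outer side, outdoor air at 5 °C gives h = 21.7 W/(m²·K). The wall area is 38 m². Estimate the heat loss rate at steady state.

Thermal resistances in series:
R_copper = L/(kA) = 0.0045/(399×38) = 2.968×10^-7 K/W
R_phenolic foam = L/(kA) = 0.05/(0.0248×38) = 0.05306 K/W
R_outer film = 1/(h_o·A) = 1/(21.7×38) = 0.001213 K/W
R_total = 0.05427 K/W
Q = ΔT / R_total = 19 / 0.05427

Q ≈ 350 W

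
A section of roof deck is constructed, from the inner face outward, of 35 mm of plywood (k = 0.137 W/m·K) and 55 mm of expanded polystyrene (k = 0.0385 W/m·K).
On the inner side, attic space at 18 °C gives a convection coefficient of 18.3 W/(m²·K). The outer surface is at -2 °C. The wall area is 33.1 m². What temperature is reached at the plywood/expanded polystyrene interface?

Series thermal resistances:
R_inner film = 1/(h_i·A) = 1/(18.3×33.1) = 0.001651 K/W
R_plywood = L/(kA) = 0.035/(0.137×33.1) = 0.007718 K/W
R_expanded polystyrene = L/(kA) = 0.055/(0.0385×33.1) = 0.04316 K/W
R_total = 0.05253 K/W;  Q = ΔT/R_total = 20/0.05253 = 380.7 W
T_interface = T_inner − Q·ΣR(inner→interface) = 18 − 381×0.009369

T ≈ 14.4 °C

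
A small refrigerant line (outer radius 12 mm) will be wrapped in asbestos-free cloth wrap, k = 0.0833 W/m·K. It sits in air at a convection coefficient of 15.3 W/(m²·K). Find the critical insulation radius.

For a cylinder r_cr = k/h = 0.0833/15.3
r_cr = 5.44 mm; since the bare radius (12 mm) is above r_cr, any added insulation will reduce heat loss.

r_cr ≈ 5.44 mm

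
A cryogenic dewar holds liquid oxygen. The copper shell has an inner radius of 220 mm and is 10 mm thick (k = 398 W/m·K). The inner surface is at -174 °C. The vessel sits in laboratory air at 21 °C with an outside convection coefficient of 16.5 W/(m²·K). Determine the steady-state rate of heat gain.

Q ≈ 2140 W

Spherical conduction: R = (1/r_in − 1/r_out)/(4πk) per layer; series-sum.
R_copper shell = (1/0.22 − 1/0.23)/(4π×398) = 3.951×10^-5 K/W
R_outer film = 1/(h·4πr_o²) = 1/(16.5×4π×0.23²) = 0.09117 K/W
R_total = 0.09121 K/W
Q = ΔT/R_total = 195/0.09121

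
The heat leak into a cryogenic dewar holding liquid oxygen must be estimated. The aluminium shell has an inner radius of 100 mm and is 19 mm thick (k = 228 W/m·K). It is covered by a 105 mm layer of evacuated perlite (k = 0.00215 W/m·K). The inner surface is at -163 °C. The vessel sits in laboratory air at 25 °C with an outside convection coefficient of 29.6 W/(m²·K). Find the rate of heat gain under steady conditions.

Q ≈ 1.29 W

For a spherical shell R = (1/r₁ − 1/r₂)/(4πk); film R = 1/(h·4πr²). In series:
R_aluminium shell = (1/0.1 − 1/0.119)/(4π×228) = 5.573×10^-4 K/W
R_evacuated perlite = (1/0.119 − 1/0.224)/(4π×0.00215) = 145.8 K/W
R_outer film = 1/(h·4πr_o²) = 1/(29.6×4π×0.224²) = 0.05358 K/W
R_total = 145.9 K/W
Q = ΔT/R_total = 188/145.9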